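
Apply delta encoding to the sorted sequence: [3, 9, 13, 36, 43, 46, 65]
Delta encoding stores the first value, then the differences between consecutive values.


First value: 3
Deltas:
  9 - 3 = 6
  13 - 9 = 4
  36 - 13 = 23
  43 - 36 = 7
  46 - 43 = 3
  65 - 46 = 19


Delta encoded: [3, 6, 4, 23, 7, 3, 19]


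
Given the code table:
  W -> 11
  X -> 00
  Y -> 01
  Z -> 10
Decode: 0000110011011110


Decoding:
00 -> X
00 -> X
11 -> W
00 -> X
11 -> W
01 -> Y
11 -> W
10 -> Z


Result: XXWXWYWZ


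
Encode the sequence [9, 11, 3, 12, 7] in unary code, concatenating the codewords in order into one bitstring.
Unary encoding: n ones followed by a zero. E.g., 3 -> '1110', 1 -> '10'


Encode each number as n ones followed by a terminating 0:
  9 -> 1111111110 (10 bits)
  11 -> 111111111110 (12 bits)
  3 -> 1110 (4 bits)
  12 -> 1111111111110 (13 bits)
  7 -> 11111110 (8 bits)
Total length = 10 + 12 + 4 + 13 + 8 = 47 bits.

Unary([9, 11, 3, 12, 7]) = 11111111101111111111101110111111111111011111110 (47 bits)


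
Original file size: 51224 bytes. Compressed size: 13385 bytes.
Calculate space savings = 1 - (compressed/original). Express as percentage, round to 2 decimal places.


ratio = compressed/original = 13385/51224 = 0.261303
savings = 1 - ratio = 1 - 0.261303 = 0.738697
as a percentage: 0.738697 * 100 = 73.87%

Space savings = 1 - 13385/51224 = 73.87%


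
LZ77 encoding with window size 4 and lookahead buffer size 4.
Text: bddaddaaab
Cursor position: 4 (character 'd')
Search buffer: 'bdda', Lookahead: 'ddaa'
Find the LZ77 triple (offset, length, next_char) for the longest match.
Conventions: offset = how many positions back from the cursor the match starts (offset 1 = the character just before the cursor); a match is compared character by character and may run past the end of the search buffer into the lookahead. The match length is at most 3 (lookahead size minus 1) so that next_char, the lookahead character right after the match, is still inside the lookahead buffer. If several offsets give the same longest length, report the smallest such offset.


Try each offset into the search buffer:
  offset=1 (pos 3, char 'a'): match length 0
  offset=2 (pos 2, char 'd'): match length 1
  offset=3 (pos 1, char 'd'): match length 3
  offset=4 (pos 0, char 'b'): match length 0
Longest match has length 3 at offset 3.
next_char = character at position 4 + 3 = 7 -> 'a'

Best match: offset=3, length=3 (matching 'dda' starting at position 1)
LZ77 triple: (3, 3, 'a')


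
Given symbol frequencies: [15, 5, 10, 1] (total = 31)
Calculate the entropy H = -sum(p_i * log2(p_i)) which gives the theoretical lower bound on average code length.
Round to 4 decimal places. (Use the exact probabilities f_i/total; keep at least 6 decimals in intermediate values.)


Per-symbol terms -p_i * log2(p_i) with p_i = f_i/31:
  p = 15/31 = 0.483871: log2(p) = -1.047306, -p*log2(p) = 0.506761
  p = 5/31 = 0.161290: log2(p) = -2.632268, -p*log2(p) = 0.424559
  p = 10/31 = 0.322581: log2(p) = -1.632268, -p*log2(p) = 0.526538
  p = 1/31 = 0.032258: log2(p) = -4.954196, -p*log2(p) = 0.159813
H = 0.506761 + 0.424559 + 0.526538 + 0.159813 = 1.617671

H = 1.6177 bits/symbol


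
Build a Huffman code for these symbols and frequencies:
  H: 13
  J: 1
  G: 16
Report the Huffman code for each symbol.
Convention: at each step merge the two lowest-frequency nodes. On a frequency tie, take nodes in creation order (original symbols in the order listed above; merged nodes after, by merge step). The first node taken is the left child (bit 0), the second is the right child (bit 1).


Huffman tree construction:
Step 1: Merge J(1) + H(13) = 14
Step 2: Merge (J+H)(14) + G(16) = 30
Read each symbol's code off the tree from the root (left child = 0, right child = 1).

Codes:
  H: 01 (length 2)
  J: 00 (length 2)
  G: 1 (length 1)
Average code length: 44/30 = 1.4667 bits/symbol


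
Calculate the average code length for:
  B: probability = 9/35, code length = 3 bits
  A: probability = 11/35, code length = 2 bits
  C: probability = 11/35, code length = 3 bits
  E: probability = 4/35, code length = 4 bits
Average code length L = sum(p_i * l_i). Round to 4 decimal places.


Weighted contributions p_i * l_i:
  B: (9/35) * 3 = 27/35
  A: (11/35) * 2 = 22/35
  C: (11/35) * 3 = 33/35
  E: (4/35) * 4 = 16/35
Sum = (27 + 22 + 33 + 16)/35 = 98/35

L = 98/35 = 2.8000 bits/symbol


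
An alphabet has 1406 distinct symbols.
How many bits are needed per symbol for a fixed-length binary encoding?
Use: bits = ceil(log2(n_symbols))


log2(1406) = 10.4574
Bracket: 2^10 = 1024 < 1406 <= 2^11 = 2048
So ceil(log2(1406)) = 11

bits = ceil(log2(1406)) = ceil(10.4574) = 11 bits


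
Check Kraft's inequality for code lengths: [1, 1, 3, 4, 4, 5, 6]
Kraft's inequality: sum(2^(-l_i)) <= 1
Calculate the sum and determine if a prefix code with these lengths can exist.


Sum = 2^(-1) + 2^(-1) + 2^(-3) + 2^(-4) + 2^(-4) + 2^(-5) + 2^(-6)
    = 0.5 + 0.5 + 0.125 + 0.0625 + 0.0625 + 0.03125 + 0.015625
    = 83/64 = 1.296875
Since 1.296875 > 1, Kraft's inequality is NOT satisfied.
A prefix code with these lengths CANNOT exist.

Kraft sum = 1.296875. Not satisfied.


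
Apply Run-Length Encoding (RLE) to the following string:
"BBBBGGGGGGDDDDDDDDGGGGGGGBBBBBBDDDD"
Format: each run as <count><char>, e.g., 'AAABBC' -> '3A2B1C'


Scanning runs left to right:
  i=0: run of 'B' x 4 -> '4B'
  i=4: run of 'G' x 6 -> '6G'
  i=10: run of 'D' x 8 -> '8D'
  i=18: run of 'G' x 7 -> '7G'
  i=25: run of 'B' x 6 -> '6B'
  i=31: run of 'D' x 4 -> '4D'

RLE = 4B6G8D7G6B4D


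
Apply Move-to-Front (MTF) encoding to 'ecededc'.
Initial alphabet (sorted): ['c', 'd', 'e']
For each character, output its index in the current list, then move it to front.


MTF encoding:
'e': index 2 in ['c', 'd', 'e'] -> ['e', 'c', 'd']
'c': index 1 in ['e', 'c', 'd'] -> ['c', 'e', 'd']
'e': index 1 in ['c', 'e', 'd'] -> ['e', 'c', 'd']
'd': index 2 in ['e', 'c', 'd'] -> ['d', 'e', 'c']
'e': index 1 in ['d', 'e', 'c'] -> ['e', 'd', 'c']
'd': index 1 in ['e', 'd', 'c'] -> ['d', 'e', 'c']
'c': index 2 in ['d', 'e', 'c'] -> ['c', 'd', 'e']


Output: [2, 1, 1, 2, 1, 1, 2]


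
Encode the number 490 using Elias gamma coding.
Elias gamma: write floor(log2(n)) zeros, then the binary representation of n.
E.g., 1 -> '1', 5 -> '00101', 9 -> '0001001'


num_bits = floor(log2(490)) + 1 = 9
leading_zeros = num_bits - 1 = 8
binary(490) = 111101010

Elias gamma(490) = '00000000' + '111101010' = 00000000111101010 (17 bits)


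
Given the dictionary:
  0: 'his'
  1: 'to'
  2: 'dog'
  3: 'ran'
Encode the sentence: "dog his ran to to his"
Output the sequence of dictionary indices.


Look up each word in the dictionary:
  'dog' -> 2
  'his' -> 0
  'ran' -> 3
  'to' -> 1
  'to' -> 1
  'his' -> 0

Encoded: [2, 0, 3, 1, 1, 0]


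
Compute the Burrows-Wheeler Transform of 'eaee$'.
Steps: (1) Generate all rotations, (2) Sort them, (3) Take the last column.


Rotations (sorted):
  0: $eaee -> last char: e
  1: aee$e -> last char: e
  2: e$eae -> last char: e
  3: eaee$ -> last char: $
  4: ee$ea -> last char: a


BWT = eee$a


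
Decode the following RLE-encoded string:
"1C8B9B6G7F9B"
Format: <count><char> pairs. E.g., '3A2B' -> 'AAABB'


Expanding each <count><char> pair:
  1C -> 'C'
  8B -> 'BBBBBBBB'
  9B -> 'BBBBBBBBB'
  6G -> 'GGGGGG'
  7F -> 'FFFFFFF'
  9B -> 'BBBBBBBBB'

Decoded = CBBBBBBBBBBBBBBBBBGGGGGGFFFFFFFBBBBBBBBB


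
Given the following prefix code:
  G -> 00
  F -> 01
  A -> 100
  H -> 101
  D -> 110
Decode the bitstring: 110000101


Decoding step by step:
Bits 110 -> D
Bits 00 -> G
Bits 01 -> F
Bits 01 -> F


Decoded message: DGFF


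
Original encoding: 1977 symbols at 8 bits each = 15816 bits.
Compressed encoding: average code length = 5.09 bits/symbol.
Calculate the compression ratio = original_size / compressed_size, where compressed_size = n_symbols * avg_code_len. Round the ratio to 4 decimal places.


original_size = n_symbols * orig_bits = 1977 * 8 = 15816 bits
compressed_size = n_symbols * avg_code_len = 1977 * 5.09 = 10062.93 bits
ratio = original_size / compressed_size = 15816 / 10062.93 = 1.5717

Compression ratio = 1.5717


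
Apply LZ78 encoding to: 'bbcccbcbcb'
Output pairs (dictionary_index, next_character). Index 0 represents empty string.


LZ78 encoding steps:
Dictionary: {0: ''}
Step 1: w='' (idx 0), next='b' -> output (0, 'b'), add 'b' as idx 1
Step 2: w='b' (idx 1), next='c' -> output (1, 'c'), add 'bc' as idx 2
Step 3: w='' (idx 0), next='c' -> output (0, 'c'), add 'c' as idx 3
Step 4: w='c' (idx 3), next='b' -> output (3, 'b'), add 'cb' as idx 4
Step 5: w='cb' (idx 4), next='c' -> output (4, 'c'), add 'cbc' as idx 5
Step 6: w='b' (idx 1), end of input -> output (1, '')


Encoded: [(0, 'b'), (1, 'c'), (0, 'c'), (3, 'b'), (4, 'c'), (1, '')]


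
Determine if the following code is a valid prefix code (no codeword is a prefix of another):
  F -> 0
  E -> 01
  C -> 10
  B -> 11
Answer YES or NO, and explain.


Checking each pair (does one codeword prefix another?):
  F='0' vs E='01': prefix -- VIOLATION

NO -- this is NOT a valid prefix code. F (0) is a prefix of E (01).


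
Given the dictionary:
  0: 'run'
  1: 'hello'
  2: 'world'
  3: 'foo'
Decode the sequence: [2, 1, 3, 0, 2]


Look up each index in the dictionary:
  2 -> 'world'
  1 -> 'hello'
  3 -> 'foo'
  0 -> 'run'
  2 -> 'world'

Decoded: "world hello foo run world"


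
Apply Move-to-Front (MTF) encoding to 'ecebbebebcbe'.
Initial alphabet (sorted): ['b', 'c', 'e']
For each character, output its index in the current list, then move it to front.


MTF encoding:
'e': index 2 in ['b', 'c', 'e'] -> ['e', 'b', 'c']
'c': index 2 in ['e', 'b', 'c'] -> ['c', 'e', 'b']
'e': index 1 in ['c', 'e', 'b'] -> ['e', 'c', 'b']
'b': index 2 in ['e', 'c', 'b'] -> ['b', 'e', 'c']
'b': index 0 in ['b', 'e', 'c'] -> ['b', 'e', 'c']
'e': index 1 in ['b', 'e', 'c'] -> ['e', 'b', 'c']
'b': index 1 in ['e', 'b', 'c'] -> ['b', 'e', 'c']
'e': index 1 in ['b', 'e', 'c'] -> ['e', 'b', 'c']
'b': index 1 in ['e', 'b', 'c'] -> ['b', 'e', 'c']
'c': index 2 in ['b', 'e', 'c'] -> ['c', 'b', 'e']
'b': index 1 in ['c', 'b', 'e'] -> ['b', 'c', 'e']
'e': index 2 in ['b', 'c', 'e'] -> ['e', 'b', 'c']


Output: [2, 2, 1, 2, 0, 1, 1, 1, 1, 2, 1, 2]


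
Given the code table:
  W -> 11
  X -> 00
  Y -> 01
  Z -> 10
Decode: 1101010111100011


Decoding:
11 -> W
01 -> Y
01 -> Y
01 -> Y
11 -> W
10 -> Z
00 -> X
11 -> W


Result: WYYYWZXW


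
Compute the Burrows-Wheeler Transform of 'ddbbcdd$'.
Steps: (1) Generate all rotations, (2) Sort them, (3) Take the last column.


Rotations (sorted):
  0: $ddbbcdd -> last char: d
  1: bbcdd$dd -> last char: d
  2: bcdd$ddb -> last char: b
  3: cdd$ddbb -> last char: b
  4: d$ddbbcd -> last char: d
  5: dbbcdd$d -> last char: d
  6: dd$ddbbc -> last char: c
  7: ddbbcdd$ -> last char: $


BWT = ddbbddc$


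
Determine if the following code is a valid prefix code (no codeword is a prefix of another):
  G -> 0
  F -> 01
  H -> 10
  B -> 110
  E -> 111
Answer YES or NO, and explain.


Checking each pair (does one codeword prefix another?):
  G='0' vs F='01': prefix -- VIOLATION

NO -- this is NOT a valid prefix code. G (0) is a prefix of F (01).


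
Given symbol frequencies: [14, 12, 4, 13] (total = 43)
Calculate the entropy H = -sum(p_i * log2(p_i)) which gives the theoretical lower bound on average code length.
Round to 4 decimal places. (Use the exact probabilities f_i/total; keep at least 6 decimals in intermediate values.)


Per-symbol terms -p_i * log2(p_i) with p_i = f_i/43:
  p = 14/43 = 0.325581: log2(p) = -1.618910, -p*log2(p) = 0.527087
  p = 12/43 = 0.279070: log2(p) = -1.841302, -p*log2(p) = 0.513852
  p = 4/43 = 0.093023: log2(p) = -3.426265, -p*log2(p) = 0.318722
  p = 13/43 = 0.302326: log2(p) = -1.725825, -p*log2(p) = 0.521761
H = 0.527087 + 0.513852 + 0.318722 + 0.521761 = 1.881422

H = 1.8814 bits/symbol


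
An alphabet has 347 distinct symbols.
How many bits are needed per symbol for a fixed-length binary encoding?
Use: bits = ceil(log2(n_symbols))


log2(347) = 8.4388
Bracket: 2^8 = 256 < 347 <= 2^9 = 512
So ceil(log2(347)) = 9

bits = ceil(log2(347)) = ceil(8.4388) = 9 bits


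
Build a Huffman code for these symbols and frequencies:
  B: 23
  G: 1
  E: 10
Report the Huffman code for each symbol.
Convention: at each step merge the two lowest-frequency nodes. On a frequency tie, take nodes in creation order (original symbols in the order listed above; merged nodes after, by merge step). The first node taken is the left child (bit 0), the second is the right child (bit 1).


Huffman tree construction:
Step 1: Merge G(1) + E(10) = 11
Step 2: Merge (G+E)(11) + B(23) = 34
Read each symbol's code off the tree from the root (left child = 0, right child = 1).

Codes:
  B: 1 (length 1)
  G: 00 (length 2)
  E: 01 (length 2)
Average code length: 45/34 = 1.3235 bits/symbol


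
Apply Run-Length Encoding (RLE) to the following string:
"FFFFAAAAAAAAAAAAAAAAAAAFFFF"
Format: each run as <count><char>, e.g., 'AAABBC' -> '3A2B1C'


Scanning runs left to right:
  i=0: run of 'F' x 4 -> '4F'
  i=4: run of 'A' x 19 -> '19A'
  i=23: run of 'F' x 4 -> '4F'

RLE = 4F19A4F


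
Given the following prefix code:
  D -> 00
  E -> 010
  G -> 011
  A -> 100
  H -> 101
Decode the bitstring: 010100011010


Decoding step by step:
Bits 010 -> E
Bits 100 -> A
Bits 011 -> G
Bits 010 -> E


Decoded message: EAGE


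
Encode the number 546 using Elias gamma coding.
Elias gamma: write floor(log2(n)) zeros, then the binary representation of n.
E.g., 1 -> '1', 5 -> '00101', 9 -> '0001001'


num_bits = floor(log2(546)) + 1 = 10
leading_zeros = num_bits - 1 = 9
binary(546) = 1000100010

Elias gamma(546) = '000000000' + '1000100010' = 0000000001000100010 (19 bits)


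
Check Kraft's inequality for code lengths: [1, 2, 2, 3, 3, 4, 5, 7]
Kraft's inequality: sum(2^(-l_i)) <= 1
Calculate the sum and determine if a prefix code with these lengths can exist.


Sum = 2^(-1) + 2^(-2) + 2^(-2) + 2^(-3) + 2^(-3) + 2^(-4) + 2^(-5) + 2^(-7)
    = 0.5 + 0.25 + 0.25 + 0.125 + 0.125 + 0.0625 + 0.03125 + 0.0078125
    = 173/128 = 1.3515625
Since 1.3515625 > 1, Kraft's inequality is NOT satisfied.
A prefix code with these lengths CANNOT exist.

Kraft sum = 1.3515625. Not satisfied.


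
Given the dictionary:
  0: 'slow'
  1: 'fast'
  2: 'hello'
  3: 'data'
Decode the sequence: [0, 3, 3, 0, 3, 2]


Look up each index in the dictionary:
  0 -> 'slow'
  3 -> 'data'
  3 -> 'data'
  0 -> 'slow'
  3 -> 'data'
  2 -> 'hello'

Decoded: "slow data data slow data hello"


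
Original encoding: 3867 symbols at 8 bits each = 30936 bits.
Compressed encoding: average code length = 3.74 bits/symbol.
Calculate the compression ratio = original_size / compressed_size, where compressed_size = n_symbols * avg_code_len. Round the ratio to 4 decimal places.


original_size = n_symbols * orig_bits = 3867 * 8 = 30936 bits
compressed_size = n_symbols * avg_code_len = 3867 * 3.74 = 14462.58 bits
ratio = original_size / compressed_size = 30936 / 14462.58 = 2.139

Compression ratio = 2.139


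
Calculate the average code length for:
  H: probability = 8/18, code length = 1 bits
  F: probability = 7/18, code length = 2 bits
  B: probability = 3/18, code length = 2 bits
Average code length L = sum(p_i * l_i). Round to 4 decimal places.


Weighted contributions p_i * l_i:
  H: (8/18) * 1 = 8/18
  F: (7/18) * 2 = 14/18
  B: (3/18) * 2 = 6/18
Sum = (8 + 14 + 6)/18 = 28/18

L = 28/18 = 1.5556 bits/symbol


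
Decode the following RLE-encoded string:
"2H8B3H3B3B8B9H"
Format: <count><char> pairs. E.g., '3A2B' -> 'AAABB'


Expanding each <count><char> pair:
  2H -> 'HH'
  8B -> 'BBBBBBBB'
  3H -> 'HHH'
  3B -> 'BBB'
  3B -> 'BBB'
  8B -> 'BBBBBBBB'
  9H -> 'HHHHHHHHH'

Decoded = HHBBBBBBBBHHHBBBBBBBBBBBBBBHHHHHHHHH


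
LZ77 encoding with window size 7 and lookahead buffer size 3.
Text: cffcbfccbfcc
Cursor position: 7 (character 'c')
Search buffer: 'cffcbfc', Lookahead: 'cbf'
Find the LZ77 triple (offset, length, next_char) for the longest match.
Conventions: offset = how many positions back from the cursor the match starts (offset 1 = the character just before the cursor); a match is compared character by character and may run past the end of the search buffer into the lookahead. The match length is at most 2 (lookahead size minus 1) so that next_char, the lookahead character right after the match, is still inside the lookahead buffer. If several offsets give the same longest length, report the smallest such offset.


Try each offset into the search buffer:
  offset=1 (pos 6, char 'c'): match length 1
  offset=2 (pos 5, char 'f'): match length 0
  offset=3 (pos 4, char 'b'): match length 0
  offset=4 (pos 3, char 'c'): match length 2
  offset=5 (pos 2, char 'f'): match length 0
  offset=6 (pos 1, char 'f'): match length 0
  offset=7 (pos 0, char 'c'): match length 1
Longest match has length 2 at offset 4.
next_char = character at position 7 + 2 = 9 -> 'f'

Best match: offset=4, length=2 (matching 'cb' starting at position 3)
LZ77 triple: (4, 2, 'f')


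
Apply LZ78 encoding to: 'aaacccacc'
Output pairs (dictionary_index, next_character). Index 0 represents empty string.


LZ78 encoding steps:
Dictionary: {0: ''}
Step 1: w='' (idx 0), next='a' -> output (0, 'a'), add 'a' as idx 1
Step 2: w='a' (idx 1), next='a' -> output (1, 'a'), add 'aa' as idx 2
Step 3: w='' (idx 0), next='c' -> output (0, 'c'), add 'c' as idx 3
Step 4: w='c' (idx 3), next='c' -> output (3, 'c'), add 'cc' as idx 4
Step 5: w='a' (idx 1), next='c' -> output (1, 'c'), add 'ac' as idx 5
Step 6: w='c' (idx 3), end of input -> output (3, '')


Encoded: [(0, 'a'), (1, 'a'), (0, 'c'), (3, 'c'), (1, 'c'), (3, '')]


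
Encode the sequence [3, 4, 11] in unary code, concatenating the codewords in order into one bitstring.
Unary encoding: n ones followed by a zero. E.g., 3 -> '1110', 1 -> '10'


Encode each number as n ones followed by a terminating 0:
  3 -> 1110 (4 bits)
  4 -> 11110 (5 bits)
  11 -> 111111111110 (12 bits)
Total length = 4 + 5 + 12 = 21 bits.

Unary([3, 4, 11]) = 111011110111111111110 (21 bits)


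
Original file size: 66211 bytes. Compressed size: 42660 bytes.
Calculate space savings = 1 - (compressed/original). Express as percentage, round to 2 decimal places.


ratio = compressed/original = 42660/66211 = 0.644304
savings = 1 - ratio = 1 - 0.644304 = 0.355696
as a percentage: 0.355696 * 100 = 35.57%

Space savings = 1 - 42660/66211 = 35.57%


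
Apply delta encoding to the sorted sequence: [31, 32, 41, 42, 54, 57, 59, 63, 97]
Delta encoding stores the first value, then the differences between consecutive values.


First value: 31
Deltas:
  32 - 31 = 1
  41 - 32 = 9
  42 - 41 = 1
  54 - 42 = 12
  57 - 54 = 3
  59 - 57 = 2
  63 - 59 = 4
  97 - 63 = 34


Delta encoded: [31, 1, 9, 1, 12, 3, 2, 4, 34]


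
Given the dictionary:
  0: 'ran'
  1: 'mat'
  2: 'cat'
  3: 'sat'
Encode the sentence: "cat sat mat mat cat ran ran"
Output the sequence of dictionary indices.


Look up each word in the dictionary:
  'cat' -> 2
  'sat' -> 3
  'mat' -> 1
  'mat' -> 1
  'cat' -> 2
  'ran' -> 0
  'ran' -> 0

Encoded: [2, 3, 1, 1, 2, 0, 0]


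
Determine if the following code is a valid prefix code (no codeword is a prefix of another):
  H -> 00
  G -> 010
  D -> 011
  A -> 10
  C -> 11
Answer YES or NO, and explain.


Checking each pair (does one codeword prefix another?):
  H='00' vs G='010': no prefix
  H='00' vs D='011': no prefix
  H='00' vs A='10': no prefix
  H='00' vs C='11': no prefix
  G='010' vs H='00': no prefix
  G='010' vs D='011': no prefix
  G='010' vs A='10': no prefix
  G='010' vs C='11': no prefix
  D='011' vs H='00': no prefix
  D='011' vs G='010': no prefix
  D='011' vs A='10': no prefix
  D='011' vs C='11': no prefix
  A='10' vs H='00': no prefix
  A='10' vs G='010': no prefix
  A='10' vs D='011': no prefix
  A='10' vs C='11': no prefix
  C='11' vs H='00': no prefix
  C='11' vs G='010': no prefix
  C='11' vs D='011': no prefix
  C='11' vs A='10': no prefix
No violation found over all pairs.

YES -- this is a valid prefix code. No codeword is a prefix of any other codeword.


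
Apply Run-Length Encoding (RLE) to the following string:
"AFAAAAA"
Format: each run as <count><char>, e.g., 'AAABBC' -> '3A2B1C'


Scanning runs left to right:
  i=0: run of 'A' x 1 -> '1A'
  i=1: run of 'F' x 1 -> '1F'
  i=2: run of 'A' x 5 -> '5A'

RLE = 1A1F5A


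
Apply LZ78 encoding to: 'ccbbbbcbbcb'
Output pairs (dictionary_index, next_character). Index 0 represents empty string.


LZ78 encoding steps:
Dictionary: {0: ''}
Step 1: w='' (idx 0), next='c' -> output (0, 'c'), add 'c' as idx 1
Step 2: w='c' (idx 1), next='b' -> output (1, 'b'), add 'cb' as idx 2
Step 3: w='' (idx 0), next='b' -> output (0, 'b'), add 'b' as idx 3
Step 4: w='b' (idx 3), next='b' -> output (3, 'b'), add 'bb' as idx 4
Step 5: w='cb' (idx 2), next='b' -> output (2, 'b'), add 'cbb' as idx 5
Step 6: w='cb' (idx 2), end of input -> output (2, '')


Encoded: [(0, 'c'), (1, 'b'), (0, 'b'), (3, 'b'), (2, 'b'), (2, '')]


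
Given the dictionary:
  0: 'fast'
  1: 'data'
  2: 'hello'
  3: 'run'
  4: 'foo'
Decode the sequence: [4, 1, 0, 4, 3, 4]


Look up each index in the dictionary:
  4 -> 'foo'
  1 -> 'data'
  0 -> 'fast'
  4 -> 'foo'
  3 -> 'run'
  4 -> 'foo'

Decoded: "foo data fast foo run foo"


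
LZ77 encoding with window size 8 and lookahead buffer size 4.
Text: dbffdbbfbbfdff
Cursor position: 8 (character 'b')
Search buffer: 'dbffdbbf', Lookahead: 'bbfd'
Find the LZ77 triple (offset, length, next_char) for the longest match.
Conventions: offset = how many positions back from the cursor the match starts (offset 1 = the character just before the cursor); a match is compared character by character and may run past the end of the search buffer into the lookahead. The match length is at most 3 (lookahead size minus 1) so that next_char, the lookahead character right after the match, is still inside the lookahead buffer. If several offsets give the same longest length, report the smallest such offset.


Try each offset into the search buffer:
  offset=1 (pos 7, char 'f'): match length 0
  offset=2 (pos 6, char 'b'): match length 1
  offset=3 (pos 5, char 'b'): match length 3
  offset=4 (pos 4, char 'd'): match length 0
  offset=5 (pos 3, char 'f'): match length 0
  offset=6 (pos 2, char 'f'): match length 0
  offset=7 (pos 1, char 'b'): match length 1
  offset=8 (pos 0, char 'd'): match length 0
Longest match has length 3 at offset 3.
next_char = character at position 8 + 3 = 11 -> 'd'

Best match: offset=3, length=3 (matching 'bbf' starting at position 5)
LZ77 triple: (3, 3, 'd')


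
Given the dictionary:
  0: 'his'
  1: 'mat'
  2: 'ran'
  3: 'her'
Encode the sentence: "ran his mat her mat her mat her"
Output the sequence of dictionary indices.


Look up each word in the dictionary:
  'ran' -> 2
  'his' -> 0
  'mat' -> 1
  'her' -> 3
  'mat' -> 1
  'her' -> 3
  'mat' -> 1
  'her' -> 3

Encoded: [2, 0, 1, 3, 1, 3, 1, 3]


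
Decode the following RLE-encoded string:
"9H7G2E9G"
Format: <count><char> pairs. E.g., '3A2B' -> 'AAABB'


Expanding each <count><char> pair:
  9H -> 'HHHHHHHHH'
  7G -> 'GGGGGGG'
  2E -> 'EE'
  9G -> 'GGGGGGGGG'

Decoded = HHHHHHHHHGGGGGGGEEGGGGGGGGG


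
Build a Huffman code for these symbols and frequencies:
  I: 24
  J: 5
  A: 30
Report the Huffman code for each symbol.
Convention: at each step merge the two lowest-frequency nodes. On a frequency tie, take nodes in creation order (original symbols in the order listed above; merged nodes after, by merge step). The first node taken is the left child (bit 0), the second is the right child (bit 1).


Huffman tree construction:
Step 1: Merge J(5) + I(24) = 29
Step 2: Merge (J+I)(29) + A(30) = 59
Read each symbol's code off the tree from the root (left child = 0, right child = 1).

Codes:
  I: 01 (length 2)
  J: 00 (length 2)
  A: 1 (length 1)
Average code length: 88/59 = 1.4915 bits/symbol


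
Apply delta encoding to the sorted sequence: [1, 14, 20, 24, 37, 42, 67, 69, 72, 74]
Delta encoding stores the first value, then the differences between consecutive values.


First value: 1
Deltas:
  14 - 1 = 13
  20 - 14 = 6
  24 - 20 = 4
  37 - 24 = 13
  42 - 37 = 5
  67 - 42 = 25
  69 - 67 = 2
  72 - 69 = 3
  74 - 72 = 2


Delta encoded: [1, 13, 6, 4, 13, 5, 25, 2, 3, 2]


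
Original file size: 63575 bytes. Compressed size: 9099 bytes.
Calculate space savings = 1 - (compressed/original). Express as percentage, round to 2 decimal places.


ratio = compressed/original = 9099/63575 = 0.143122
savings = 1 - ratio = 1 - 0.143122 = 0.856878
as a percentage: 0.856878 * 100 = 85.69%

Space savings = 1 - 9099/63575 = 85.69%


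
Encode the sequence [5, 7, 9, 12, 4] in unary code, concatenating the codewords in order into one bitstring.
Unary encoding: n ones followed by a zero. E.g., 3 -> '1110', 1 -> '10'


Encode each number as n ones followed by a terminating 0:
  5 -> 111110 (6 bits)
  7 -> 11111110 (8 bits)
  9 -> 1111111110 (10 bits)
  12 -> 1111111111110 (13 bits)
  4 -> 11110 (5 bits)
Total length = 6 + 8 + 10 + 13 + 5 = 42 bits.

Unary([5, 7, 9, 12, 4]) = 111110111111101111111110111111111111011110 (42 bits)


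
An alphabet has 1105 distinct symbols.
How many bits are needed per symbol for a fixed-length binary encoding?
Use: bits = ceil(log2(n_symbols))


log2(1105) = 10.1098
Bracket: 2^10 = 1024 < 1105 <= 2^11 = 2048
So ceil(log2(1105)) = 11

bits = ceil(log2(1105)) = ceil(10.1098) = 11 bits


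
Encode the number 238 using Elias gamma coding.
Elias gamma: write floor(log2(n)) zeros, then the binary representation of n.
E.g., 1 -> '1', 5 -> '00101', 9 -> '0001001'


num_bits = floor(log2(238)) + 1 = 8
leading_zeros = num_bits - 1 = 7
binary(238) = 11101110

Elias gamma(238) = '0000000' + '11101110' = 000000011101110 (15 bits)


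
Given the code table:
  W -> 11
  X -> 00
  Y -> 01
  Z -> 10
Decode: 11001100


Decoding:
11 -> W
00 -> X
11 -> W
00 -> X


Result: WXWX


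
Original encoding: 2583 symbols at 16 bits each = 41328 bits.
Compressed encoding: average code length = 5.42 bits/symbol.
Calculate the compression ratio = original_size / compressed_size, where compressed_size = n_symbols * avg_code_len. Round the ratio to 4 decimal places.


original_size = n_symbols * orig_bits = 2583 * 16 = 41328 bits
compressed_size = n_symbols * avg_code_len = 2583 * 5.42 = 13999.86 bits
ratio = original_size / compressed_size = 41328 / 13999.86 = 2.952

Compression ratio = 2.952


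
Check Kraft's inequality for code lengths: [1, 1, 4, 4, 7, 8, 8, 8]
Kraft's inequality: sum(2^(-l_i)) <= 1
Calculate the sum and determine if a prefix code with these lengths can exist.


Sum = 2^(-1) + 2^(-1) + 2^(-4) + 2^(-4) + 2^(-7) + 2^(-8) + 2^(-8) + 2^(-8)
    = 0.5 + 0.5 + 0.0625 + 0.0625 + 0.0078125 + 0.00390625 + 0.00390625 + 0.00390625
    = 293/256 = 1.14453125
Since 1.14453125 > 1, Kraft's inequality is NOT satisfied.
A prefix code with these lengths CANNOT exist.

Kraft sum = 1.14453125. Not satisfied.


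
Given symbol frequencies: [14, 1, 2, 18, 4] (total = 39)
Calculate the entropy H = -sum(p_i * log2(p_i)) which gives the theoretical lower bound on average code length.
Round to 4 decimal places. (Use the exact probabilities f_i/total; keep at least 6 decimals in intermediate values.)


Per-symbol terms -p_i * log2(p_i) with p_i = f_i/39:
  p = 14/39 = 0.358974: log2(p) = -1.478047, -p*log2(p) = 0.530581
  p = 1/39 = 0.025641: log2(p) = -5.285402, -p*log2(p) = 0.135523
  p = 2/39 = 0.051282: log2(p) = -4.285402, -p*log2(p) = 0.219764
  p = 18/39 = 0.461538: log2(p) = -1.115477, -p*log2(p) = 0.514836
  p = 4/39 = 0.102564: log2(p) = -3.285402, -p*log2(p) = 0.336964
H = 0.530581 + 0.135523 + 0.219764 + 0.514836 + 0.336964 = 1.737668

H = 1.7377 bits/symbol


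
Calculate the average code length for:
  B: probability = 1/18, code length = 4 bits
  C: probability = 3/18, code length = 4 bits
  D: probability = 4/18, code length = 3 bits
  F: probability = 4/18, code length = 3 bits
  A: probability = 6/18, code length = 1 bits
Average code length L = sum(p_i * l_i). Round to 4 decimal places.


Weighted contributions p_i * l_i:
  B: (1/18) * 4 = 4/18
  C: (3/18) * 4 = 12/18
  D: (4/18) * 3 = 12/18
  F: (4/18) * 3 = 12/18
  A: (6/18) * 1 = 6/18
Sum = (4 + 12 + 12 + 12 + 6)/18 = 46/18

L = 46/18 = 2.5556 bits/symbol


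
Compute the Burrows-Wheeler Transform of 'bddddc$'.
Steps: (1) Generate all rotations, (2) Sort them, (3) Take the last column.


Rotations (sorted):
  0: $bddddc -> last char: c
  1: bddddc$ -> last char: $
  2: c$bdddd -> last char: d
  3: dc$bddd -> last char: d
  4: ddc$bdd -> last char: d
  5: dddc$bd -> last char: d
  6: ddddc$b -> last char: b


BWT = c$ddddb


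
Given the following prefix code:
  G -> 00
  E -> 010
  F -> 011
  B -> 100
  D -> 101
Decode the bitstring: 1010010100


Decoding step by step:
Bits 101 -> D
Bits 00 -> G
Bits 101 -> D
Bits 00 -> G


Decoded message: DGDG


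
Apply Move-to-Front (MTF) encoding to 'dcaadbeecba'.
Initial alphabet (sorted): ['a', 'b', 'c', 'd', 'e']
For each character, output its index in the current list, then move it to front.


MTF encoding:
'd': index 3 in ['a', 'b', 'c', 'd', 'e'] -> ['d', 'a', 'b', 'c', 'e']
'c': index 3 in ['d', 'a', 'b', 'c', 'e'] -> ['c', 'd', 'a', 'b', 'e']
'a': index 2 in ['c', 'd', 'a', 'b', 'e'] -> ['a', 'c', 'd', 'b', 'e']
'a': index 0 in ['a', 'c', 'd', 'b', 'e'] -> ['a', 'c', 'd', 'b', 'e']
'd': index 2 in ['a', 'c', 'd', 'b', 'e'] -> ['d', 'a', 'c', 'b', 'e']
'b': index 3 in ['d', 'a', 'c', 'b', 'e'] -> ['b', 'd', 'a', 'c', 'e']
'e': index 4 in ['b', 'd', 'a', 'c', 'e'] -> ['e', 'b', 'd', 'a', 'c']
'e': index 0 in ['e', 'b', 'd', 'a', 'c'] -> ['e', 'b', 'd', 'a', 'c']
'c': index 4 in ['e', 'b', 'd', 'a', 'c'] -> ['c', 'e', 'b', 'd', 'a']
'b': index 2 in ['c', 'e', 'b', 'd', 'a'] -> ['b', 'c', 'e', 'd', 'a']
'a': index 4 in ['b', 'c', 'e', 'd', 'a'] -> ['a', 'b', 'c', 'e', 'd']


Output: [3, 3, 2, 0, 2, 3, 4, 0, 4, 2, 4]


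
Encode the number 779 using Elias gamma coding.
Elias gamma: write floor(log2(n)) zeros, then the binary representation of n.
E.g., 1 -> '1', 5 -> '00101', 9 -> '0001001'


num_bits = floor(log2(779)) + 1 = 10
leading_zeros = num_bits - 1 = 9
binary(779) = 1100001011

Elias gamma(779) = '000000000' + '1100001011' = 0000000001100001011 (19 bits)


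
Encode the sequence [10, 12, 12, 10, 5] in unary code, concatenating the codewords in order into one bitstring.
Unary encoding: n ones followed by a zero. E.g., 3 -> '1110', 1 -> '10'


Encode each number as n ones followed by a terminating 0:
  10 -> 11111111110 (11 bits)
  12 -> 1111111111110 (13 bits)
  12 -> 1111111111110 (13 bits)
  10 -> 11111111110 (11 bits)
  5 -> 111110 (6 bits)
Total length = 11 + 13 + 13 + 11 + 6 = 54 bits.

Unary([10, 12, 12, 10, 5]) = 111111111101111111111110111111111111011111111110111110 (54 bits)


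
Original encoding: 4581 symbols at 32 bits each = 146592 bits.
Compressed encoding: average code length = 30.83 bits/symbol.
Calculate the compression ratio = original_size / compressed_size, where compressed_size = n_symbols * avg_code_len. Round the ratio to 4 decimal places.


original_size = n_symbols * orig_bits = 4581 * 32 = 146592 bits
compressed_size = n_symbols * avg_code_len = 4581 * 30.83 = 141232.23 bits
ratio = original_size / compressed_size = 146592 / 141232.23 = 1.038

Compression ratio = 1.038


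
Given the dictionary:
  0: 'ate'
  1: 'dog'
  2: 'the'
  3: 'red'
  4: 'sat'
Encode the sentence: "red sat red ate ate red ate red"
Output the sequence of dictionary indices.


Look up each word in the dictionary:
  'red' -> 3
  'sat' -> 4
  'red' -> 3
  'ate' -> 0
  'ate' -> 0
  'red' -> 3
  'ate' -> 0
  'red' -> 3

Encoded: [3, 4, 3, 0, 0, 3, 0, 3]


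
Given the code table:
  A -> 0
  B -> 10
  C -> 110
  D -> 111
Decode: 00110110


Decoding:
0 -> A
0 -> A
110 -> C
110 -> C


Result: AACC


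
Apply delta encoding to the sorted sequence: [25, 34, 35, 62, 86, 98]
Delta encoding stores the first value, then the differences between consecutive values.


First value: 25
Deltas:
  34 - 25 = 9
  35 - 34 = 1
  62 - 35 = 27
  86 - 62 = 24
  98 - 86 = 12


Delta encoded: [25, 9, 1, 27, 24, 12]


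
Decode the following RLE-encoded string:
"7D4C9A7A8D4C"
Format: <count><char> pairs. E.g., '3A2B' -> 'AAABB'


Expanding each <count><char> pair:
  7D -> 'DDDDDDD'
  4C -> 'CCCC'
  9A -> 'AAAAAAAAA'
  7A -> 'AAAAAAA'
  8D -> 'DDDDDDDD'
  4C -> 'CCCC'

Decoded = DDDDDDDCCCCAAAAAAAAAAAAAAAADDDDDDDDCCCC


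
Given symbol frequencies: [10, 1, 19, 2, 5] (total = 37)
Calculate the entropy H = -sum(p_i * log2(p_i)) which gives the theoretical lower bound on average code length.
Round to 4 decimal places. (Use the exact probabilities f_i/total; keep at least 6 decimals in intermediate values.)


Per-symbol terms -p_i * log2(p_i) with p_i = f_i/37:
  p = 10/37 = 0.270270: log2(p) = -1.887525, -p*log2(p) = 0.510142
  p = 1/37 = 0.027027: log2(p) = -5.209453, -p*log2(p) = 0.140796
  p = 19/37 = 0.513514: log2(p) = -0.961526, -p*log2(p) = 0.493757
  p = 2/37 = 0.054054: log2(p) = -4.209453, -p*log2(p) = 0.227538
  p = 5/37 = 0.135135: log2(p) = -2.887525, -p*log2(p) = 0.390206
H = 0.510142 + 0.140796 + 0.493757 + 0.227538 + 0.390206 = 1.762439

H = 1.7624 bits/symbol


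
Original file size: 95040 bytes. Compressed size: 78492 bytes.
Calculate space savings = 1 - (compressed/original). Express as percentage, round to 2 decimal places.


ratio = compressed/original = 78492/95040 = 0.825884
savings = 1 - ratio = 1 - 0.825884 = 0.174116
as a percentage: 0.174116 * 100 = 17.41%

Space savings = 1 - 78492/95040 = 17.41%


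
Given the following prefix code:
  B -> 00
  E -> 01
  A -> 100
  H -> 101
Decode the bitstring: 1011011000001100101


Decoding step by step:
Bits 101 -> H
Bits 101 -> H
Bits 100 -> A
Bits 00 -> B
Bits 01 -> E
Bits 100 -> A
Bits 101 -> H


Decoded message: HHABEAH


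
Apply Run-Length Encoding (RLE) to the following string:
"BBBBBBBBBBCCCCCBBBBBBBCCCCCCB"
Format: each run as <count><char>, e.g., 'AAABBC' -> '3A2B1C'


Scanning runs left to right:
  i=0: run of 'B' x 10 -> '10B'
  i=10: run of 'C' x 5 -> '5C'
  i=15: run of 'B' x 7 -> '7B'
  i=22: run of 'C' x 6 -> '6C'
  i=28: run of 'B' x 1 -> '1B'

RLE = 10B5C7B6C1B


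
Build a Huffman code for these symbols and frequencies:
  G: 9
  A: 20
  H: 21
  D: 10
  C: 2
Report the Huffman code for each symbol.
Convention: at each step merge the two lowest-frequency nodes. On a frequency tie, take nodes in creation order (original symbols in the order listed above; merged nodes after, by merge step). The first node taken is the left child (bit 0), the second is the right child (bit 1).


Huffman tree construction:
Step 1: Merge C(2) + G(9) = 11
Step 2: Merge D(10) + (C+G)(11) = 21
Step 3: Merge A(20) + H(21) = 41
Step 4: Merge (D+(C+G))(21) + (A+H)(41) = 62
Read each symbol's code off the tree from the root (left child = 0, right child = 1).

Codes:
  G: 011 (length 3)
  A: 10 (length 2)
  H: 11 (length 2)
  D: 00 (length 2)
  C: 010 (length 3)
Average code length: 135/62 = 2.1774 bits/symbol


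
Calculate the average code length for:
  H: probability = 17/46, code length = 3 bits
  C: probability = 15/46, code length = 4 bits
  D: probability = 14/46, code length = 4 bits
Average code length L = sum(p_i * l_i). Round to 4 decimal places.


Weighted contributions p_i * l_i:
  H: (17/46) * 3 = 51/46
  C: (15/46) * 4 = 60/46
  D: (14/46) * 4 = 56/46
Sum = (51 + 60 + 56)/46 = 167/46

L = 167/46 = 3.6304 bits/symbol


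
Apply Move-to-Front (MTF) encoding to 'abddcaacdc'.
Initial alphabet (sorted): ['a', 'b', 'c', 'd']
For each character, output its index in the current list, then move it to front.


MTF encoding:
'a': index 0 in ['a', 'b', 'c', 'd'] -> ['a', 'b', 'c', 'd']
'b': index 1 in ['a', 'b', 'c', 'd'] -> ['b', 'a', 'c', 'd']
'd': index 3 in ['b', 'a', 'c', 'd'] -> ['d', 'b', 'a', 'c']
'd': index 0 in ['d', 'b', 'a', 'c'] -> ['d', 'b', 'a', 'c']
'c': index 3 in ['d', 'b', 'a', 'c'] -> ['c', 'd', 'b', 'a']
'a': index 3 in ['c', 'd', 'b', 'a'] -> ['a', 'c', 'd', 'b']
'a': index 0 in ['a', 'c', 'd', 'b'] -> ['a', 'c', 'd', 'b']
'c': index 1 in ['a', 'c', 'd', 'b'] -> ['c', 'a', 'd', 'b']
'd': index 2 in ['c', 'a', 'd', 'b'] -> ['d', 'c', 'a', 'b']
'c': index 1 in ['d', 'c', 'a', 'b'] -> ['c', 'd', 'a', 'b']


Output: [0, 1, 3, 0, 3, 3, 0, 1, 2, 1]


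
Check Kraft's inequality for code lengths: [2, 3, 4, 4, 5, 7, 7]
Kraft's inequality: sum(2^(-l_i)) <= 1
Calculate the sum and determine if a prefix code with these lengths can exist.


Sum = 2^(-2) + 2^(-3) + 2^(-4) + 2^(-4) + 2^(-5) + 2^(-7) + 2^(-7)
    = 0.25 + 0.125 + 0.0625 + 0.0625 + 0.03125 + 0.0078125 + 0.0078125
    = 70/128 = 0.546875
Since 0.546875 <= 1, Kraft's inequality IS satisfied.
A prefix code with these lengths CAN exist.

Kraft sum = 0.546875. Satisfied.


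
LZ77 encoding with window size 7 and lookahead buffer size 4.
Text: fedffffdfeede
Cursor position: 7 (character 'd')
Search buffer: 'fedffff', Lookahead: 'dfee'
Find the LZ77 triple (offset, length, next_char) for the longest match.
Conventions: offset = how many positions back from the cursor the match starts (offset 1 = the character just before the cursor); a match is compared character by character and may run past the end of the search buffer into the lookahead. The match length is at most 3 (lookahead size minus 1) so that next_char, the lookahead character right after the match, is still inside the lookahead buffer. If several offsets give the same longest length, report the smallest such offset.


Try each offset into the search buffer:
  offset=1 (pos 6, char 'f'): match length 0
  offset=2 (pos 5, char 'f'): match length 0
  offset=3 (pos 4, char 'f'): match length 0
  offset=4 (pos 3, char 'f'): match length 0
  offset=5 (pos 2, char 'd'): match length 2
  offset=6 (pos 1, char 'e'): match length 0
  offset=7 (pos 0, char 'f'): match length 0
Longest match has length 2 at offset 5.
next_char = character at position 7 + 2 = 9 -> 'e'

Best match: offset=5, length=2 (matching 'df' starting at position 2)
LZ77 triple: (5, 2, 'e')


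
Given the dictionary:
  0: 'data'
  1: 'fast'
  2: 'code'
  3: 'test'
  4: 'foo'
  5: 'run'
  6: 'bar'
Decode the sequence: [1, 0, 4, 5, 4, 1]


Look up each index in the dictionary:
  1 -> 'fast'
  0 -> 'data'
  4 -> 'foo'
  5 -> 'run'
  4 -> 'foo'
  1 -> 'fast'

Decoded: "fast data foo run foo fast"


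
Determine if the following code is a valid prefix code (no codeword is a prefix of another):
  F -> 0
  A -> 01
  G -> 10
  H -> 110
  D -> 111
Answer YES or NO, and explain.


Checking each pair (does one codeword prefix another?):
  F='0' vs A='01': prefix -- VIOLATION

NO -- this is NOT a valid prefix code. F (0) is a prefix of A (01).


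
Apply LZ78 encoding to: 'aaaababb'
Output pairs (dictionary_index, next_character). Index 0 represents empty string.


LZ78 encoding steps:
Dictionary: {0: ''}
Step 1: w='' (idx 0), next='a' -> output (0, 'a'), add 'a' as idx 1
Step 2: w='a' (idx 1), next='a' -> output (1, 'a'), add 'aa' as idx 2
Step 3: w='a' (idx 1), next='b' -> output (1, 'b'), add 'ab' as idx 3
Step 4: w='ab' (idx 3), next='b' -> output (3, 'b'), add 'abb' as idx 4


Encoded: [(0, 'a'), (1, 'a'), (1, 'b'), (3, 'b')]


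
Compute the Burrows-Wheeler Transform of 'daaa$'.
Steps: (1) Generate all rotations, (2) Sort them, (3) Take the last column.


Rotations (sorted):
  0: $daaa -> last char: a
  1: a$daa -> last char: a
  2: aa$da -> last char: a
  3: aaa$d -> last char: d
  4: daaa$ -> last char: $


BWT = aaad$


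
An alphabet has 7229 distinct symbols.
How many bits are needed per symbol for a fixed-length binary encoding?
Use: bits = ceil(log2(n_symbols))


log2(7229) = 12.8196
Bracket: 2^12 = 4096 < 7229 <= 2^13 = 8192
So ceil(log2(7229)) = 13

bits = ceil(log2(7229)) = ceil(12.8196) = 13 bits


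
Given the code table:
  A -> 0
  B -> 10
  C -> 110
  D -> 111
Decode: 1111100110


Decoding:
111 -> D
110 -> C
0 -> A
110 -> C


Result: DCAC
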